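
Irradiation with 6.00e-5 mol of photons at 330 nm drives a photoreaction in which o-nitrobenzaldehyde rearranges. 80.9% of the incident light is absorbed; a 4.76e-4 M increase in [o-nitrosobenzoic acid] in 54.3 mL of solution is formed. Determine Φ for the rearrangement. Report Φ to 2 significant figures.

Φ = 0.53

Product: (4.76e-4 M)(0.0543 L) = 2.585e-5 mol.
Photons absorbed: 0.809 × 6.00e-5 = 4.854e-5 mol.
Φ = 2.585e-5 mol / 4.854e-5 mol photons = 0.53.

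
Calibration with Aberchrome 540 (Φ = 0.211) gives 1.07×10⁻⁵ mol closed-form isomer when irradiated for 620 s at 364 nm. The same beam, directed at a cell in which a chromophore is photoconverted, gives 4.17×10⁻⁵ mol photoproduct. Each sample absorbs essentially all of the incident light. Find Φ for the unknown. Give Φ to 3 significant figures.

Photons absorbed by the actinometer: 1.07×10⁻⁵ / 0.211 = 5.071×10⁻⁵ mol.
Φ(unknown) = 4.17×10⁻⁵ / 5.071×10⁻⁵ = 0.822.

Φ = 0.822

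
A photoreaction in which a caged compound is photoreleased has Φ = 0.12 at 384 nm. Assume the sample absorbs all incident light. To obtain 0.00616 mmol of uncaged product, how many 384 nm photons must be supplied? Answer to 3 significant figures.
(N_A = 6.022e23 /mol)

Product: 0.00616 mmol = 6.16e-6 mol.
Photons that must be absorbed: 6.16e-6 / 0.12 = 5.133e-5 mol.
Photon count: 5.133e-5 × 6.022e23 = 3.09e19.

3.09e19 photons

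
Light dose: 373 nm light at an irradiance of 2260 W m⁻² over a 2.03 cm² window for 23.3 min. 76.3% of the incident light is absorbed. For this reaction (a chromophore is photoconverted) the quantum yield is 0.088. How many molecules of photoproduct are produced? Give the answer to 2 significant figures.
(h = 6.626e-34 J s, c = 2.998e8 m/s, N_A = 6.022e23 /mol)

8.1e19 molecules

Photon energy at 373 nm: hc/λ = (6.626e-34)(2.998e8)/(373e-9) = 5.326e-19 J.
Energy delivered: (2260 W m⁻²)(2.03e-4 m²)(1398 s) = 641.4 J.
Photons incident: 641.4 / 5.326e-19 = 1.204e21, i.e. 1.204e21/6.022e23 = 0.001999 mol.
Photons absorbed: 0.763 × 0.001999 = 0.001525 mol.
Product: Φ × n_abs = 0.088 × 0.001525 = 1.342e-4 mol.
As a count: 1.342e-4 × 6.022e23 = 8.1e19.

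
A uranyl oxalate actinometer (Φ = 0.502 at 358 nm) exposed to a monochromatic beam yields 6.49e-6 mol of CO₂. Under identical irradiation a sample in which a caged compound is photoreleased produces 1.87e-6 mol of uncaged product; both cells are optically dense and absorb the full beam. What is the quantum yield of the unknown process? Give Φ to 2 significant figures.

Photons absorbed by the actinometer: 6.49e-6 / 0.502 = 1.293e-5 mol.
Φ(unknown) = 1.87e-6 / 1.293e-5 = 0.14.

Φ = 0.14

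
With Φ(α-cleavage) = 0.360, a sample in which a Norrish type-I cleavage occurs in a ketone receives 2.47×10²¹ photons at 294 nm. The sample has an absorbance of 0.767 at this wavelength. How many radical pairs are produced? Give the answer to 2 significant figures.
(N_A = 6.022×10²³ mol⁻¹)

Moles of photons: 2.47×10²¹ / 6.022×10²³ = 0.004102 mol.
Fraction absorbed: 1 − 10^(−0.767) = 0.8290.
Photons absorbed: 0.8290 × 0.004102 = 0.003401 mol.
Product: Φ × n_abs = 0.360 × 0.003401 = 0.001224 mol.
As a count: 0.001224 × 6.022×10²³ = 7.4×10²⁰.

7.4×10²⁰ radical pairs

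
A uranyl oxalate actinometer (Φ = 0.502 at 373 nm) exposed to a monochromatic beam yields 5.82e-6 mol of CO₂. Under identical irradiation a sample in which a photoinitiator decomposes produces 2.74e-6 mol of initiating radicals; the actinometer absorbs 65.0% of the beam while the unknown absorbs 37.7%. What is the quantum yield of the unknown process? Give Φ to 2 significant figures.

Φ = 0.41

Photons absorbed by the actinometer: 5.82e-6 / 0.502 = 1.159e-5 mol.
Incident flux: 1.159e-5 / 0.650 = 1.783e-5 einstein.
Absorbed by unknown: 0.377 × 1.783e-5 = 6.722e-6 mol.
Φ(unknown) = 2.74e-6 / 6.722e-6 = 0.41.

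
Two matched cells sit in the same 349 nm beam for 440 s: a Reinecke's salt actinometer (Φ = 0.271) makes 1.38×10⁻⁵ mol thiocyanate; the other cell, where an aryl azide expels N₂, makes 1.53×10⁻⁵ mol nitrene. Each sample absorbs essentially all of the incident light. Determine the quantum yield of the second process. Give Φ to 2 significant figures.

Photons absorbed by the actinometer: 1.38×10⁻⁵ / 0.271 = 5.092×10⁻⁵ mol.
Φ(unknown) = 1.53×10⁻⁵ / 5.092×10⁻⁵ = 0.30.

Φ = 0.30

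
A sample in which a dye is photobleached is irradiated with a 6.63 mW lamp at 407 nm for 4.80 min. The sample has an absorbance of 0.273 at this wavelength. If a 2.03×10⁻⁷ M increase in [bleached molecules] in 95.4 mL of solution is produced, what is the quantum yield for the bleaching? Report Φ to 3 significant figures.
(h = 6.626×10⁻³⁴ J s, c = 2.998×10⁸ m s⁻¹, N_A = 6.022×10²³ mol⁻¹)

Φ = 0.00639

Product: (2.03×10⁻⁷ M)(0.0954 L) = 1.937×10⁻⁸ mol.
Photon energy at 407 nm: hc/λ = (6.626×10⁻³⁴)(2.998×10⁸)/(407×10⁻⁹) = 4.881×10⁻¹⁹ J.
Energy delivered: (6.63 mW)(288 s) = 1.909 J.
Photons incident: 1.909 / 4.881×10⁻¹⁹ = 3.911×10¹⁸, i.e. 3.911×10¹⁸/6.022×10²³ = 6.495×10⁻⁶ mol.
Fraction absorbed: 1 − 10^(−0.273) = 0.4667.
Photons absorbed: 0.4667 × 6.495×10⁻⁶ = 3.031×10⁻⁶ mol.
Φ = 1.937×10⁻⁸ mol / 3.031×10⁻⁶ mol photons = 0.00639.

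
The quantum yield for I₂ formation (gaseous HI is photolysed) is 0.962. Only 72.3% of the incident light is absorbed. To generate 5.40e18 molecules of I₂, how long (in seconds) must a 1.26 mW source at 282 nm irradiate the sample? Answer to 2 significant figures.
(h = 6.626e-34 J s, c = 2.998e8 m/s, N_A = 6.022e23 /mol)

Product: 5.40e18 / 6.022e23 = 8.967e-6 mol.
Photons that must be absorbed: 8.967e-6 / 0.962 = 9.321e-6 mol.
Incident photons needed: 9.321e-6 / 0.723 = 1.289e-5 mol.
Photon energy: hc/λ = 7.044e-19 J; per mole, 4.242e5 J mol⁻¹.
Energy required: 1.289e-5 × 4.242e5 = 5.468 J.
Time: 5.468 J / 0.00126 W = 4300 s.

t ≈ 4300 s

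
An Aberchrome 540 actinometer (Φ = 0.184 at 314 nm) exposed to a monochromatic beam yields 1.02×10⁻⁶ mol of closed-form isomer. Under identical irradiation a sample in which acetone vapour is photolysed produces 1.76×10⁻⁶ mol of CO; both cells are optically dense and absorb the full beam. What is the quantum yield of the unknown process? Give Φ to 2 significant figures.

Φ = 0.32

Photons absorbed by the actinometer: 1.02×10⁻⁶ / 0.184 = 5.543×10⁻⁶ mol.
Φ(unknown) = 1.76×10⁻⁶ / 5.543×10⁻⁶ = 0.32.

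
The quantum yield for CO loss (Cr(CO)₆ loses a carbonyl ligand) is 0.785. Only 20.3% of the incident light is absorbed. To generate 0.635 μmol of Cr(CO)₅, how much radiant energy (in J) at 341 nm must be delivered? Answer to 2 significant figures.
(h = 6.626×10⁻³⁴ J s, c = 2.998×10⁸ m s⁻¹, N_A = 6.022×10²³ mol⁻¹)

Product: 0.635 μmol = 6.35×10⁻⁷ mol.
Photons that must be absorbed: 6.35×10⁻⁷ / 0.785 = 8.089×10⁻⁷ mol.
Incident photons needed: 8.089×10⁻⁷ / 0.203 = 3.985×10⁻⁶ mol.
Photon energy: hc/λ = 5.825×10⁻¹⁹ J; per mole, 3.508×10⁵ J mol⁻¹.
Energy required: 3.985×10⁻⁶ × 3.508×10⁵ = 1.4 J.

1.4 J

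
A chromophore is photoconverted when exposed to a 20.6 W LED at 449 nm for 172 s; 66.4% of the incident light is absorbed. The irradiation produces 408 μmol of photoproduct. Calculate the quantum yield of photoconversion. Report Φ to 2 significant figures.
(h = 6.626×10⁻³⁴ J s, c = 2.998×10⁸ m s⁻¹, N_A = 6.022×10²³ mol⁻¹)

Φ = 0.046

Product: 408 μmol = 4.08×10⁻⁴ mol.
Photon energy at 449 nm: hc/λ = (6.626×10⁻³⁴)(2.998×10⁸)/(449×10⁻⁹) = 4.424×10⁻¹⁹ J.
Energy delivered: (20.6 W)(172 s) = 3543 J.
Photons incident: 3543 / 4.424×10⁻¹⁹ = 8.009×10²¹, i.e. 8.009×10²¹/6.022×10²³ = 0.01330 mol.
Photons absorbed: 0.664 × 0.01330 = 0.008831 mol.
Φ = 4.08×10⁻⁴ mol / 0.008831 mol photons = 0.046.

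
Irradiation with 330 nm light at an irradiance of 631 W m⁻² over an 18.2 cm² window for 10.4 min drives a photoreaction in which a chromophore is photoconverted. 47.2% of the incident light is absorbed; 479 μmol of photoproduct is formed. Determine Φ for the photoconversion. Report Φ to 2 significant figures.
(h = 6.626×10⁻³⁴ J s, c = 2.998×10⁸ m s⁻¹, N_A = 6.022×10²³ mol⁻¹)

Product: 479 μmol = 4.79×10⁻⁴ mol.
Photon energy at 330 nm: hc/λ = (6.626×10⁻³⁴)(2.998×10⁸)/(330×10⁻⁹) = 6.020×10⁻¹⁹ J.
Energy delivered: (631 W m⁻²)(18.2×10⁻⁴ m²)(624 s) = 716.6 J.
Photons incident: 716.6 / 6.020×10⁻¹⁹ = 1.190×10²¹, i.e. 1.190×10²¹/6.022×10²³ = 0.001976 mol.
Photons absorbed: 0.472 × 0.001976 = 9.327×10⁻⁴ mol.
Φ = 4.79×10⁻⁴ mol / 9.327×10⁻⁴ mol photons = 0.51.

Φ = 0.51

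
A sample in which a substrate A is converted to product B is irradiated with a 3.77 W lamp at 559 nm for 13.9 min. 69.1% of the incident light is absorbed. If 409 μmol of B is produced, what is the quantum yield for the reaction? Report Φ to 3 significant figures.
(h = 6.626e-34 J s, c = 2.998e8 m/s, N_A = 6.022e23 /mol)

Product: 409 μmol = 4.09e-4 mol.
Photon energy at 559 nm: hc/λ = (6.626e-34)(2.998e8)/(559e-9) = 3.554e-19 J.
Energy delivered: (3.77 W)(834 s) = 3144 J.
Photons incident: 3144 / 3.554e-19 = 8.846e21, i.e. 8.846e21/6.022e23 = 0.01469 mol.
Photons absorbed: 0.691 × 0.01469 = 0.01015 mol.
Φ = 4.09e-4 mol / 0.01015 mol photons = 0.0403.

Φ = 0.0403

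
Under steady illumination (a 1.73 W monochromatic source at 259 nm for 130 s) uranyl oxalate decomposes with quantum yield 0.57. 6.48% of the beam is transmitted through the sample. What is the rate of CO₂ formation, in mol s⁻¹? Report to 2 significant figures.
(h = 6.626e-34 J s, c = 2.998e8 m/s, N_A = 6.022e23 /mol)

Photon energy at 259 nm: hc/λ = (6.626e-34)(2.998e8)/(259e-9) = 7.670e-19 J.
Energy delivered: (1.73 W)(130 s) = 224.9 J.
Photons incident: 224.9 / 7.670e-19 = 2.932e20, i.e. 2.932e20/6.022e23 = 4.869e-4 mol.
Fraction absorbed: 1 − 6.48/100 = 0.9352.
Photons absorbed: 0.9352 × 4.869e-4 = 4.553e-4 mol.
Product formed: 0.57 × 4.553e-4 = 2.595e-4 mol.
Rate: 2.595e-4 / 130 s = 2.0e-6 mol s⁻¹.

2.0e-6 mol s⁻¹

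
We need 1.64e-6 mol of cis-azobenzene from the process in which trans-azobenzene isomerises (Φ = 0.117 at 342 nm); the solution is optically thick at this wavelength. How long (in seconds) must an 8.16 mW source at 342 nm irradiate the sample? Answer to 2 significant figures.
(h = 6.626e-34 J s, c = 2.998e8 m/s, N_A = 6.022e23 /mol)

Photons that must be absorbed: 1.64e-6 / 0.117 = 1.402e-5 mol.
Photon energy: hc/λ = 5.808e-19 J; per mole, 3.498e5 J mol⁻¹.
Energy required: 1.402e-5 × 3.498e5 = 4.904 J.
Time: 4.904 J / 0.00816 W = 600 s.

t ≈ 600 s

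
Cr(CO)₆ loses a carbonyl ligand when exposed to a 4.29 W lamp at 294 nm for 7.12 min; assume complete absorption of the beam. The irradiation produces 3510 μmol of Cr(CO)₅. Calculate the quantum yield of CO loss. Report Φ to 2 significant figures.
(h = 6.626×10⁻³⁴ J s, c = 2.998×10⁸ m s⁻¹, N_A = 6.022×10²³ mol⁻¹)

Φ = 0.78

Product: 3510 μmol = 0.00351 mol.
Photon energy at 294 nm: hc/λ = (6.626×10⁻³⁴)(2.998×10⁸)/(294×10⁻⁹) = 6.757×10⁻¹⁹ J.
Energy delivered: (4.29 W)(427.2 s) = 1833 J.
Photons incident: 1833 / 6.757×10⁻¹⁹ = 2.713×10²¹, i.e. 2.713×10²¹/6.022×10²³ = 0.004505 mol.
Φ = 0.00351 mol / 0.004505 mol photons = 0.78.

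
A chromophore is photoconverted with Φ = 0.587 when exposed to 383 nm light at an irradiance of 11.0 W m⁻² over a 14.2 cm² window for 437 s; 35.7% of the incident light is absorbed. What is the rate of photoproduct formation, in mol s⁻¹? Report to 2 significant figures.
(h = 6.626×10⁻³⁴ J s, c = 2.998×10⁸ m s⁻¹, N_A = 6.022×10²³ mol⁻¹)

1.0×10⁻⁸ mol s⁻¹

Photon energy at 383 nm: hc/λ = (6.626×10⁻³⁴)(2.998×10⁸)/(383×10⁻⁹) = 5.187×10⁻¹⁹ J.
Energy delivered: (11.0 W m⁻²)(14.2×10⁻⁴ m²)(437 s) = 6.826 J.
Photons incident: 6.826 / 5.187×10⁻¹⁹ = 1.316×10¹⁹, i.e. 1.316×10¹⁹/6.022×10²³ = 2.185×10⁻⁵ mol.
Photons absorbed: 0.357 × 2.185×10⁻⁵ = 7.800×10⁻⁶ mol.
Product formed: 0.587 × 7.800×10⁻⁶ = 4.579×10⁻⁶ mol.
Rate: 4.579×10⁻⁶ / 437 s = 1.0×10⁻⁸ mol s⁻¹.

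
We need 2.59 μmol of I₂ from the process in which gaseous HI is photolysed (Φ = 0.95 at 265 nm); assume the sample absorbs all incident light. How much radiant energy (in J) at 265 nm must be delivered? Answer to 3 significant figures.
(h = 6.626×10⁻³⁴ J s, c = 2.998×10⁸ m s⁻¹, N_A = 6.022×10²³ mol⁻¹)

1.23 J

Product: 2.59 μmol = 2.59×10⁻⁶ mol.
Photons that must be absorbed: 2.59×10⁻⁶ / 0.95 = 2.726×10⁻⁶ mol.
Photon energy: hc/λ = 7.496×10⁻¹⁹ J; per mole, 4.514×10⁵ J mol⁻¹.
Energy required: 2.726×10⁻⁶ × 4.514×10⁵ = 1.23 J.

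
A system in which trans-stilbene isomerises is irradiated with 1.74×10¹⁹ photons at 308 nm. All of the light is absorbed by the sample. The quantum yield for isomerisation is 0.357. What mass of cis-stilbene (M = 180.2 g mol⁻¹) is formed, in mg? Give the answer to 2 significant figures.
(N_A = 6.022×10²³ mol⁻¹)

1.9 mg

Moles of photons: 1.74×10¹⁹ / 6.022×10²³ = 2.889×10⁻⁵ mol.
Product: Φ × n_abs = 0.357 × 2.889×10⁻⁵ = 1.031×10⁻⁵ mol.
Mass: 1.031×10⁻⁵ × 180.2 = 0.001858 g = 1.9 mg.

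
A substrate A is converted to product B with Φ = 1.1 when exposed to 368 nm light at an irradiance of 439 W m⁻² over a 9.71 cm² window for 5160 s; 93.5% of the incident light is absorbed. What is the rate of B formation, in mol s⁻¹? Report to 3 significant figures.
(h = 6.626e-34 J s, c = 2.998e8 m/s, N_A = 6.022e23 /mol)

1.35e-6 mol s⁻¹

Photon energy at 368 nm: hc/λ = (6.626e-34)(2.998e8)/(368e-9) = 5.398e-19 J.
Energy delivered: (439 W m⁻²)(9.71e-4 m²)(5160 s) = 2200 J.
Photons incident: 2200 / 5.398e-19 = 4.076e21, i.e. 4.076e21/6.022e23 = 0.006769 mol.
Photons absorbed: 0.935 × 0.006769 = 0.006329 mol.
Product formed: 1.1 × 0.006329 = 0.006962 mol.
Rate: 0.006962 / 5160 s = 1.35e-6 mol s⁻¹.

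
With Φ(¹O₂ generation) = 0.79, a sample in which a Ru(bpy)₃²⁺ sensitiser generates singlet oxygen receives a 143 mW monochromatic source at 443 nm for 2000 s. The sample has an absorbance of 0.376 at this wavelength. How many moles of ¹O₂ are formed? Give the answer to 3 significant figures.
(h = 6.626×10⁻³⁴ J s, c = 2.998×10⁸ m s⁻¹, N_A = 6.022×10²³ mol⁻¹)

4.85×10⁻⁴ mol

Photon energy at 443 nm: hc/λ = (6.626×10⁻³⁴)(2.998×10⁸)/(443×10⁻⁹) = 4.484×10⁻¹⁹ J.
Energy delivered: (143 mW)(2000 s) = 286.0 J.
Photons incident: 286.0 / 4.484×10⁻¹⁹ = 6.378×10²⁰, i.e. 6.378×10²⁰/6.022×10²³ = 0.001059 mol.
Fraction absorbed: 1 − 10^(−0.376) = 0.5793.
Photons absorbed: 0.5793 × 0.001059 = 6.135×10⁻⁴ mol.
Product: Φ × n_abs = 0.79 × 6.135×10⁻⁴ = 4.847×10⁻⁴ mol.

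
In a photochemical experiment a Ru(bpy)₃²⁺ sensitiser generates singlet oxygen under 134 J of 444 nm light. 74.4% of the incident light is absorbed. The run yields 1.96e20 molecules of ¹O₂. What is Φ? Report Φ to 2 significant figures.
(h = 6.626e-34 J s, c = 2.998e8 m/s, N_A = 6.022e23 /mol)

Φ = 0.88

Product: 1.96e20 / 6.022e23 = 3.255e-4 mol.
Photon energy at 444 nm: hc/λ = (6.626e-34)(2.998e8)/(444e-9) = 4.474e-19 J.
Photons incident: 134 / 4.474e-19 = 2.995e20, i.e. 2.995e20/6.022e23 = 4.973e-4 mol.
Photons absorbed: 0.744 × 4.973e-4 = 3.700e-4 mol.
Φ = 3.255e-4 mol / 3.700e-4 mol photons = 0.88.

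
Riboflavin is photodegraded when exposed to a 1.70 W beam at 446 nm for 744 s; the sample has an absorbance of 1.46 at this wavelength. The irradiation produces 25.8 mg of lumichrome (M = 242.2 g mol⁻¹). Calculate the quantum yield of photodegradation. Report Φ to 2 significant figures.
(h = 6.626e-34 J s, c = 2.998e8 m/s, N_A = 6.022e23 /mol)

Φ = 0.023

Product: 25.8 mg / 242.2 g mol⁻¹ = 1.065e-4 mol.
Photon energy at 446 nm: hc/λ = (6.626e-34)(2.998e8)/(446e-9) = 4.454e-19 J.
Energy delivered: (1.70 W)(744 s) = 1265 J.
Photons incident: 1265 / 4.454e-19 = 2.840e21, i.e. 2.840e21/6.022e23 = 0.004716 mol.
Fraction absorbed: 1 − 10^(−1.46) = 0.9653.
Photons absorbed: 0.9653 × 0.004716 = 0.004552 mol.
Φ = 1.065e-4 mol / 0.004552 mol photons = 0.023.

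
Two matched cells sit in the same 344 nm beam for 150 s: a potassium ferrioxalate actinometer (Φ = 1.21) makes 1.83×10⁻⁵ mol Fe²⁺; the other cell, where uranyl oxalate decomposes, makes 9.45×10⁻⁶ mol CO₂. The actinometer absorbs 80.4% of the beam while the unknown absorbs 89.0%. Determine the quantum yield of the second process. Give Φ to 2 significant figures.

Photons absorbed by the actinometer: 1.83×10⁻⁵ / 1.21 = 1.512×10⁻⁵ mol.
Incident flux: 1.512×10⁻⁵ / 0.804 = 1.881×10⁻⁵ einstein.
Absorbed by unknown: 0.890 × 1.881×10⁻⁵ = 1.674×10⁻⁵ mol.
Φ(unknown) = 9.45×10⁻⁶ / 1.674×10⁻⁵ = 0.56.

Φ = 0.56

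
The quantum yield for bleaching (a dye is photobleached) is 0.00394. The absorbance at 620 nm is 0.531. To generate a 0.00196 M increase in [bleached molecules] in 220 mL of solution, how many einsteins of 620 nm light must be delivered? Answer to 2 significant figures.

Product: (0.00196 M)(0.22 L) = 4.312×10⁻⁴ mol.
Photons that must be absorbed: 4.312×10⁻⁴ / 0.00394 = 0.1094 mol.
Fraction absorbed: 1 − 10^(−0.531) = 0.7056.
Incident photons needed: 0.1094 / 0.7056 = 0.1550 mol.

0.16 einstein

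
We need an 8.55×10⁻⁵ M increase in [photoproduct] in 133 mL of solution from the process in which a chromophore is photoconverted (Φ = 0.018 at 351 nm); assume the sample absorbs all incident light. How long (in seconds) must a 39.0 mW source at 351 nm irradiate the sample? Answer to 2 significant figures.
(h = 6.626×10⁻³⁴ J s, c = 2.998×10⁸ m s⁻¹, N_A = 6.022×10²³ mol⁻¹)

t ≈ 5500 s

Product: (8.55×10⁻⁵ M)(0.133 L) = 1.137×10⁻⁵ mol.
Photons that must be absorbed: 1.137×10⁻⁵ / 0.018 = 6.317×10⁻⁴ mol.
Photon energy: hc/λ = 5.659×10⁻¹⁹ J; per mole, 3.408×10⁵ J mol⁻¹.
Energy required: 6.317×10⁻⁴ × 3.408×10⁵ = 215.3 J.
Time: 215.3 J / 0.039 W = 5500 s.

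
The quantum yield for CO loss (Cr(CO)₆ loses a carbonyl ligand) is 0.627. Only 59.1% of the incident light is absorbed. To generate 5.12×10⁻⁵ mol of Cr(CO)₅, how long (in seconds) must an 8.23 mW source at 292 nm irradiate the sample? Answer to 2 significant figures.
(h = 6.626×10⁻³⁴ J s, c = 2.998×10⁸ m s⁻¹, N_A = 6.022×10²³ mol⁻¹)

t ≈ 6900 s

Photons that must be absorbed: 5.12×10⁻⁵ / 0.627 = 8.166×10⁻⁵ mol.
Incident photons needed: 8.166×10⁻⁵ / 0.591 = 1.382×10⁻⁴ mol.
Photon energy: hc/λ = 6.803×10⁻¹⁹ J; per mole, 4.097×10⁵ J mol⁻¹.
Energy required: 1.382×10⁻⁴ × 4.097×10⁵ = 56.62 J.
Time: 56.62 J / 0.00823 W = 6900 s.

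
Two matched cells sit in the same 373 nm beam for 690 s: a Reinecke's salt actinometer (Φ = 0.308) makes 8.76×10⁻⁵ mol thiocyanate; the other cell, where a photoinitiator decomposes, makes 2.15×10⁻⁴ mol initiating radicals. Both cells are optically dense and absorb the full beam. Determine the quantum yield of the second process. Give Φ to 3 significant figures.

Φ = 0.756

Photons absorbed by the actinometer: 8.76×10⁻⁵ / 0.308 = 2.844×10⁻⁴ mol.
Φ(unknown) = 2.15×10⁻⁴ / 2.844×10⁻⁴ = 0.756.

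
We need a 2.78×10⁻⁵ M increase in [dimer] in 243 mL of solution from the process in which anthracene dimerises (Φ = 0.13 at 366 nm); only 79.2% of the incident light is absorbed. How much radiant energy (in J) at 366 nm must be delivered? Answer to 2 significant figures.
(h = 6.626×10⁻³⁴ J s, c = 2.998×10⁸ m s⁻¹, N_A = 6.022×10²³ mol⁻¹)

Product: (2.78×10⁻⁵ M)(0.243 L) = 6.755×10⁻⁶ mol.
Photons that must be absorbed: 6.755×10⁻⁶ / 0.13 = 5.196×10⁻⁵ mol.
Incident photons needed: 5.196×10⁻⁵ / 0.792 = 6.561×10⁻⁵ mol.
Photon energy: hc/λ = 5.428×10⁻¹⁹ J; per mole, 3.269×10⁵ J mol⁻¹.
Energy required: 6.561×10⁻⁵ × 3.269×10⁵ = 21 J.

21 J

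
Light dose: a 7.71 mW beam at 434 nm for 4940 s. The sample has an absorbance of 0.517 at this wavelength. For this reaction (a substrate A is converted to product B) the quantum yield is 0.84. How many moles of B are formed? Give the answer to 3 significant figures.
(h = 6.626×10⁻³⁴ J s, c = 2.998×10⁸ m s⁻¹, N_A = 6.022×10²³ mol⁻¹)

8.08×10⁻⁵ mol

Photon energy at 434 nm: hc/λ = (6.626×10⁻³⁴)(2.998×10⁸)/(434×10⁻⁹) = 4.577×10⁻¹⁹ J.
Energy delivered: (7.71 mW)(4940 s) = 38.09 J.
Photons incident: 38.09 / 4.577×10⁻¹⁹ = 8.322×10¹⁹, i.e. 8.322×10¹⁹/6.022×10²³ = 1.382×10⁻⁴ mol.
Fraction absorbed: 1 − 10^(−0.517) = 0.6959.
Photons absorbed: 0.6959 × 1.382×10⁻⁴ = 9.617×10⁻⁵ mol.
Product: Φ × n_abs = 0.84 × 9.617×10⁻⁵ = 8.078×10⁻⁵ mol.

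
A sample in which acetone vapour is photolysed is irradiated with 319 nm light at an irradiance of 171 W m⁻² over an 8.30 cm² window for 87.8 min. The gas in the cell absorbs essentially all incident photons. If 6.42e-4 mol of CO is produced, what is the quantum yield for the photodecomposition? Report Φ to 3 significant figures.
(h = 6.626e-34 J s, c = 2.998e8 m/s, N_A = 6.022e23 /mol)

Photon energy at 319 nm: hc/λ = (6.626e-34)(2.998e8)/(319e-9) = 6.227e-19 J.
Energy delivered: (171 W m⁻²)(8.30e-4 m²)(5268 s) = 747.7 J.
Photons incident: 747.7 / 6.227e-19 = 1.201e21, i.e. 1.201e21/6.022e23 = 0.001994 mol.
Φ = 6.42e-4 mol / 0.001994 mol photons = 0.322.

Φ = 0.322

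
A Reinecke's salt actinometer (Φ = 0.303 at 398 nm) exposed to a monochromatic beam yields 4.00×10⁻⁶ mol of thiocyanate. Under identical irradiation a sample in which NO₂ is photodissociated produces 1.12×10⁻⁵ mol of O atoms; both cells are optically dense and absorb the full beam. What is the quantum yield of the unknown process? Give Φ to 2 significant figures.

Φ = 0.85

Photons absorbed by the actinometer: 4.00×10⁻⁶ / 0.303 = 1.320×10⁻⁵ mol.
Φ(unknown) = 1.12×10⁻⁵ / 1.320×10⁻⁵ = 0.85.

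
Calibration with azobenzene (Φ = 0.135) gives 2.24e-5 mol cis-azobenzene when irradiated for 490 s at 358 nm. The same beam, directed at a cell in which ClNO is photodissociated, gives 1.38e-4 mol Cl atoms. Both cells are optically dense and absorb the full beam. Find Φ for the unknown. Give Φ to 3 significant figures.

Photons absorbed by the actinometer: 2.24e-5 / 0.135 = 1.659e-4 mol.
Φ(unknown) = 1.38e-4 / 1.659e-4 = 0.832.

Φ = 0.832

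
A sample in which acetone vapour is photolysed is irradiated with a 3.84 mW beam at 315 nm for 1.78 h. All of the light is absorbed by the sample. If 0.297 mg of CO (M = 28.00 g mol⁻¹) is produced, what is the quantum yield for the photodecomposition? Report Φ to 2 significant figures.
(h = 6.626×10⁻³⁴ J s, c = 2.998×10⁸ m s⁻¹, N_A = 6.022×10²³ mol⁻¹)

Product: 0.297 mg / 28.00 g mol⁻¹ = 1.061×10⁻⁵ mol.
Photon energy at 315 nm: hc/λ = (6.626×10⁻³⁴)(2.998×10⁸)/(315×10⁻⁹) = 6.306×10⁻¹⁹ J.
Energy delivered: (3.84 mW)(6408 s) = 24.61 J.
Photons incident: 24.61 / 6.306×10⁻¹⁹ = 3.903×10¹⁹, i.e. 3.903×10¹⁹/6.022×10²³ = 6.481×10⁻⁵ mol.
Φ = 1.061×10⁻⁵ mol / 6.481×10⁻⁵ mol photons = 0.16.

Φ = 0.16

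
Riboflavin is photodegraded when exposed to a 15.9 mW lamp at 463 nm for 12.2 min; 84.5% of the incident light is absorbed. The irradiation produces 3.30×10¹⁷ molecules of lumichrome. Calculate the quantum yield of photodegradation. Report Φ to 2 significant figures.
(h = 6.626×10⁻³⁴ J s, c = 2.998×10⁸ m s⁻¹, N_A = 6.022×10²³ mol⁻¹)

Φ = 0.014

Product: 3.30×10¹⁷ / 6.022×10²³ = 5.480×10⁻⁷ mol.
Photon energy at 463 nm: hc/λ = (6.626×10⁻³⁴)(2.998×10⁸)/(463×10⁻⁹) = 4.290×10⁻¹⁹ J.
Energy delivered: (15.9 mW)(732 s) = 11.64 J.
Photons incident: 11.64 / 4.290×10⁻¹⁹ = 2.713×10¹⁹, i.e. 2.713×10¹⁹/6.022×10²³ = 4.505×10⁻⁵ mol.
Photons absorbed: 0.845 × 4.505×10⁻⁵ = 3.807×10⁻⁵ mol.
Φ = 5.480×10⁻⁷ mol / 3.807×10⁻⁵ mol photons = 0.014.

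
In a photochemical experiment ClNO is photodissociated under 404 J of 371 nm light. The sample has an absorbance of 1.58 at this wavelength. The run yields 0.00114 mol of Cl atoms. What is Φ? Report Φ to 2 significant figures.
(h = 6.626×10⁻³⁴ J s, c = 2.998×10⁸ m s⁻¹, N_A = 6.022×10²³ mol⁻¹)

Φ = 0.93

Photon energy at 371 nm: hc/λ = (6.626×10⁻³⁴)(2.998×10⁸)/(371×10⁻⁹) = 5.354×10⁻¹⁹ J.
Photons incident: 404 / 5.354×10⁻¹⁹ = 7.546×10²⁰, i.e. 7.546×10²⁰/6.022×10²³ = 0.001253 mol.
Fraction absorbed: 1 − 10^(−1.58) = 0.9737.
Photons absorbed: 0.9737 × 0.001253 = 0.001220 mol.
Φ = 0.00114 mol / 0.001220 mol photons = 0.93.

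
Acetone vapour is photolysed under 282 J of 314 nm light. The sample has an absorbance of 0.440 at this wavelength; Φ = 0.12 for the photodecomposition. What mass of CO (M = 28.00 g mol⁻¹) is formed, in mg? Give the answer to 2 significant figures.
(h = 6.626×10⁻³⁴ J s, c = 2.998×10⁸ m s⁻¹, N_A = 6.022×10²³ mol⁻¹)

1.6 mg

Photon energy at 314 nm: hc/λ = (6.626×10⁻³⁴)(2.998×10⁸)/(314×10⁻⁹) = 6.326×10⁻¹⁹ J.
Photons incident: 282 / 6.326×10⁻¹⁹ = 4.458×10²⁰, i.e. 4.458×10²⁰/6.022×10²³ = 7.403×10⁻⁴ mol.
Fraction absorbed: 1 − 10^(−0.440) = 0.6369.
Photons absorbed: 0.6369 × 7.403×10⁻⁴ = 4.715×10⁻⁴ mol.
Product: Φ × n_abs = 0.12 × 4.715×10⁻⁴ = 5.658×10⁻⁵ mol.
Mass: 5.658×10⁻⁵ × 28.00 = 0.001584 g = 1.6 mg.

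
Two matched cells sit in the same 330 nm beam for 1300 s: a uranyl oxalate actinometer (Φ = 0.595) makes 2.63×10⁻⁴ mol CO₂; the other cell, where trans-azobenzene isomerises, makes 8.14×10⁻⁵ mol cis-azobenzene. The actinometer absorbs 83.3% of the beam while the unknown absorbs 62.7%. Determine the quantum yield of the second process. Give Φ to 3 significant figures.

Photons absorbed by the actinometer: 2.63×10⁻⁴ / 0.595 = 4.420×10⁻⁴ mol.
Incident flux: 4.420×10⁻⁴ / 0.833 = 5.306×10⁻⁴ einstein.
Absorbed by unknown: 0.627 × 5.306×10⁻⁴ = 3.327×10⁻⁴ mol.
Φ(unknown) = 8.14×10⁻⁵ / 3.327×10⁻⁴ = 0.245.

Φ = 0.245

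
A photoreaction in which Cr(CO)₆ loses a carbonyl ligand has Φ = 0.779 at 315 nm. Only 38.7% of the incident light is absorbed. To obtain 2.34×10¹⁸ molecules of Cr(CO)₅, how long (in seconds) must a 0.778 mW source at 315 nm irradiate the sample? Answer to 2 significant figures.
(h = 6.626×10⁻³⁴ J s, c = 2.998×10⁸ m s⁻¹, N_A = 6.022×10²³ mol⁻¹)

Product: 2.34×10¹⁸ / 6.022×10²³ = 3.886×10⁻⁶ mol.
Photons that must be absorbed: 3.886×10⁻⁶ / 0.779 = 4.988×10⁻⁶ mol.
Incident photons needed: 4.988×10⁻⁶ / 0.387 = 1.289×10⁻⁵ mol.
Photon energy: hc/λ = 6.306×10⁻¹⁹ J; per mole, 3.797×10⁵ J mol⁻¹.
Energy required: 1.289×10⁻⁵ × 3.797×10⁵ = 4.894 J.
Time: 4.894 J / 0.000778 W = 6300 s.

t ≈ 6300 s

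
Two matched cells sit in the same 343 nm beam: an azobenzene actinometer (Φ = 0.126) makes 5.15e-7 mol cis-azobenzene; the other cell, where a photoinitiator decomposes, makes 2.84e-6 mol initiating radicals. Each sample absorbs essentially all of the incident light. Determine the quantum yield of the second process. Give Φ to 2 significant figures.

Photons absorbed by the actinometer: 5.15e-7 / 0.126 = 4.087e-6 mol.
Φ(unknown) = 2.84e-6 / 4.087e-6 = 0.69.

Φ = 0.69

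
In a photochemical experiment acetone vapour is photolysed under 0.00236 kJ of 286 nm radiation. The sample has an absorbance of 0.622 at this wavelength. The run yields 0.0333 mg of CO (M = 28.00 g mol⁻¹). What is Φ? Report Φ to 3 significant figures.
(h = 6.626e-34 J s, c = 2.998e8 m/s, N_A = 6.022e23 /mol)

Φ = 0.277

Product: 0.0333 mg / 28.00 g mol⁻¹ = 1.189e-6 mol.
Photon energy at 286 nm: hc/λ = (6.626e-34)(2.998e8)/(286e-9) = 6.946e-19 J.
Incident energy: 0.00236 kJ = 2.36 J.
Photons incident: 2.36 / 6.946e-19 = 3.398e18, i.e. 3.398e18/6.022e23 = 5.643e-6 mol.
Fraction absorbed: 1 − 10^(−0.622) = 0.7612.
Photons absorbed: 0.7612 × 5.643e-6 = 4.295e-6 mol.
Φ = 1.189e-6 mol / 4.295e-6 mol photons = 0.277.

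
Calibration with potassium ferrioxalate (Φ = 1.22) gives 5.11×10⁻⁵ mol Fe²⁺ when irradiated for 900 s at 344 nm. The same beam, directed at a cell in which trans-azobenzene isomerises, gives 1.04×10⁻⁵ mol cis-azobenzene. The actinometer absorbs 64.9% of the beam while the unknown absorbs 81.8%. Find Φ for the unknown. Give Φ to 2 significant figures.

Φ = 0.20

Photons absorbed by the actinometer: 5.11×10⁻⁵ / 1.22 = 4.189×10⁻⁵ mol.
Incident flux: 4.189×10⁻⁵ / 0.649 = 6.455×10⁻⁵ einstein.
Absorbed by unknown: 0.818 × 6.455×10⁻⁵ = 5.280×10⁻⁵ mol.
Φ(unknown) = 1.04×10⁻⁵ / 5.280×10⁻⁵ = 0.20.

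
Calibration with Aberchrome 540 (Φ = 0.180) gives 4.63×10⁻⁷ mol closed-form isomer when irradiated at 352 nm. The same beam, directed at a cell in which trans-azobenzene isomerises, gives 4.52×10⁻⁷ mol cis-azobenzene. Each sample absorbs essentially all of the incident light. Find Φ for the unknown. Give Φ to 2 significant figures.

Photons absorbed by the actinometer: 4.63×10⁻⁷ / 0.180 = 2.572×10⁻⁶ mol.
Φ(unknown) = 4.52×10⁻⁷ / 2.572×10⁻⁶ = 0.18.

Φ = 0.18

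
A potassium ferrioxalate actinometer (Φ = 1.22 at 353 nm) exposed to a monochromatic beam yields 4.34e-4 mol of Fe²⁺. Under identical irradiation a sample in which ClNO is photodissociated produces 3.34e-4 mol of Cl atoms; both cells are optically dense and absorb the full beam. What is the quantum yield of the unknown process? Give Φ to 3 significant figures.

Φ = 0.939

Photons absorbed by the actinometer: 4.34e-4 / 1.22 = 3.557e-4 mol.
Φ(unknown) = 3.34e-4 / 3.557e-4 = 0.939.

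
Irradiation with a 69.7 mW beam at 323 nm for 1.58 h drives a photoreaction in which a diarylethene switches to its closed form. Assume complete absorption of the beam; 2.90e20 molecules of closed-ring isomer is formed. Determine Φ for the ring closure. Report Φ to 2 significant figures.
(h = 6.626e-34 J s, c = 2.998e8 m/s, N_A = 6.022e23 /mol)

Φ = 0.45

Product: 2.90e20 / 6.022e23 = 4.816e-4 mol.
Photon energy at 323 nm: hc/λ = (6.626e-34)(2.998e8)/(323e-9) = 6.150e-19 J.
Energy delivered: (69.7 mW)(5688 s) = 396.5 J.
Photons incident: 396.5 / 6.150e-19 = 6.447e20, i.e. 6.447e20/6.022e23 = 0.001071 mol.
Φ = 4.816e-4 mol / 0.001071 mol photons = 0.45.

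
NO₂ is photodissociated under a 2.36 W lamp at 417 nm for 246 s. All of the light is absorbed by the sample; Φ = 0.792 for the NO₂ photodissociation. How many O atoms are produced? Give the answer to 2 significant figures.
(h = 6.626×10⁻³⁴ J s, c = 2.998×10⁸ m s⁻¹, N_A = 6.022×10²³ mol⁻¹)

9.7×10²⁰ atoms

Photon energy at 417 nm: hc/λ = (6.626×10⁻³⁴)(2.998×10⁸)/(417×10⁻⁹) = 4.764×10⁻¹⁹ J.
Energy delivered: (2.36 W)(246 s) = 580.6 J.
Photons incident: 580.6 / 4.764×10⁻¹⁹ = 1.219×10²¹, i.e. 1.219×10²¹/6.022×10²³ = 0.002024 mol.
Product: Φ × n_abs = 0.792 × 0.002024 = 0.001603 mol.
As a count: 0.001603 × 6.022×10²³ = 9.7×10²⁰.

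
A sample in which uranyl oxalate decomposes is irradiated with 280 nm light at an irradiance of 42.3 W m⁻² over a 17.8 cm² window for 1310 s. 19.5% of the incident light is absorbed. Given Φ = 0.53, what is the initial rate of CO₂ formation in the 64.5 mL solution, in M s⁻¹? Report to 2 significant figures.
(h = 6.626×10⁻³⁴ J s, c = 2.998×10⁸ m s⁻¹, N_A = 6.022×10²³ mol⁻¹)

Photon energy at 280 nm: hc/λ = (6.626×10⁻³⁴)(2.998×10⁸)/(280×10⁻⁹) = 7.095×10⁻¹⁹ J.
Energy delivered: (42.3 W m⁻²)(17.8×10⁻⁴ m²)(1310 s) = 98.64 J.
Photons incident: 98.64 / 7.095×10⁻¹⁹ = 1.390×10²⁰, i.e. 1.390×10²⁰/6.022×10²³ = 2.308×10⁻⁴ mol.
Photons absorbed: 0.195 × 2.308×10⁻⁴ = 4.501×10⁻⁵ mol.
Product formed: 0.53 × 4.501×10⁻⁵ = 2.386×10⁻⁵ mol.
Rate: 2.386×10⁻⁵ mol / (1310 s × 0.0645 L) = 2.8×10⁻⁷ M s⁻¹.

2.8×10⁻⁷ M s⁻¹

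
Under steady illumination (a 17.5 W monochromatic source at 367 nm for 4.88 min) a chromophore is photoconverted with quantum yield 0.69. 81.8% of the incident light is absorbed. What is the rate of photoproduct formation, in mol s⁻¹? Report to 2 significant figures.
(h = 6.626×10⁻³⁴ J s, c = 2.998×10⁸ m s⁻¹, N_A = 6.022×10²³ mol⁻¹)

3.0×10⁻⁵ mol s⁻¹

Photon energy at 367 nm: hc/λ = (6.626×10⁻³⁴)(2.998×10⁸)/(367×10⁻⁹) = 5.413×10⁻¹⁹ J.
Energy delivered: (17.5 W)(292.8 s) = 5124 J.
Photons incident: 5124 / 5.413×10⁻¹⁹ = 9.466×10²¹, i.e. 9.466×10²¹/6.022×10²³ = 0.01572 mol.
Photons absorbed: 0.818 × 0.01572 = 0.01286 mol.
Product formed: 0.69 × 0.01286 = 0.008873 mol.
Rate: 0.008873 / 292.8 s = 3.0×10⁻⁵ mol s⁻¹.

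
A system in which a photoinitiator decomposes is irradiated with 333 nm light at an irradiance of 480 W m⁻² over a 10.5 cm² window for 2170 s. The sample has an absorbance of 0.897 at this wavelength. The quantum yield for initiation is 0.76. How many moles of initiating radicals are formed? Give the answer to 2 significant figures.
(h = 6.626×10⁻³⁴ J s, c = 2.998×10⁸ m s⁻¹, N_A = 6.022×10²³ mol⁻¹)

0.0020 mol

Photon energy at 333 nm: hc/λ = (6.626×10⁻³⁴)(2.998×10⁸)/(333×10⁻⁹) = 5.965×10⁻¹⁹ J.
Energy delivered: (480 W m⁻²)(10.5×10⁻⁴ m²)(2170 s) = 1094 J.
Photons incident: 1094 / 5.965×10⁻¹⁹ = 1.834×10²¹, i.e. 1.834×10²¹/6.022×10²³ = 0.003045 mol.
Fraction absorbed: 1 − 10^(−0.897) = 0.8732.
Photons absorbed: 0.8732 × 0.003045 = 0.002659 mol.
Product: Φ × n_abs = 0.76 × 0.002659 = 0.002021 mol.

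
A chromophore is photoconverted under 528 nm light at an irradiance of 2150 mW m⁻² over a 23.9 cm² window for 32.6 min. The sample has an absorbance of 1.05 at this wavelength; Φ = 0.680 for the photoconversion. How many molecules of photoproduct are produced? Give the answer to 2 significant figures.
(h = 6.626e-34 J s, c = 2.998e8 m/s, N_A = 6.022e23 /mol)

Photon energy at 528 nm: hc/λ = (6.626e-34)(2.998e8)/(528e-9) = 3.762e-19 J.
Energy delivered: (2150 mW m⁻²)(23.9e-4 m²)(1956 s) = 10.05 J.
Photons incident: 10.05 / 3.762e-19 = 2.671e19, i.e. 2.671e19/6.022e23 = 4.435e-5 mol.
Fraction absorbed: 1 − 10^(−1.05) = 0.9109.
Photons absorbed: 0.9109 × 4.435e-5 = 4.040e-5 mol.
Product: Φ × n_abs = 0.680 × 4.040e-5 = 2.747e-5 mol.
As a count: 2.747e-5 × 6.022e23 = 1.7e19.

1.7e19 molecules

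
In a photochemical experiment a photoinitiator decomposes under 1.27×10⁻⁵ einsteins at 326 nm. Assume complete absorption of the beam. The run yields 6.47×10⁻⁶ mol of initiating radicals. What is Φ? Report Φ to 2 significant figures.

Φ = 6.47×10⁻⁶ mol / 1.27×10⁻⁵ mol photons = 0.51.

Φ = 0.51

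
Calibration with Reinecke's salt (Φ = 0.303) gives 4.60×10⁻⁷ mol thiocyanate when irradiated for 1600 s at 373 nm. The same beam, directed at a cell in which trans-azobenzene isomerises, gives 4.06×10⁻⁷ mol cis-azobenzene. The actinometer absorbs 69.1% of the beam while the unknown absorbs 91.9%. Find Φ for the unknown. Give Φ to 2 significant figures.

Φ = 0.20

Photons absorbed by the actinometer: 4.60×10⁻⁷ / 0.303 = 1.518×10⁻⁶ mol.
Incident flux: 1.518×10⁻⁶ / 0.691 = 2.197×10⁻⁶ einstein.
Absorbed by unknown: 0.919 × 2.197×10⁻⁶ = 2.019×10⁻⁶ mol.
Φ(unknown) = 4.06×10⁻⁷ / 2.019×10⁻⁶ = 0.20.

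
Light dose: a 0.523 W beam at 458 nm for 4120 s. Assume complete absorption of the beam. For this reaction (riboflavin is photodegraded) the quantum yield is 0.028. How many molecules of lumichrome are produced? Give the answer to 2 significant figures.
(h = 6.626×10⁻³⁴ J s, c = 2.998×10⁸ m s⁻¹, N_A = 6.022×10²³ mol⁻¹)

1.4×10²⁰ molecules

Photon energy at 458 nm: hc/λ = (6.626×10⁻³⁴)(2.998×10⁸)/(458×10⁻⁹) = 4.337×10⁻¹⁹ J.
Energy delivered: (0.523 W)(4120 s) = 2155 J.
Photons incident: 2155 / 4.337×10⁻¹⁹ = 4.969×10²¹, i.e. 4.969×10²¹/6.022×10²³ = 0.008251 mol.
Product: Φ × n_abs = 0.028 × 0.008251 = 2.310×10⁻⁴ mol.
As a count: 2.310×10⁻⁴ × 6.022×10²³ = 1.4×10²⁰.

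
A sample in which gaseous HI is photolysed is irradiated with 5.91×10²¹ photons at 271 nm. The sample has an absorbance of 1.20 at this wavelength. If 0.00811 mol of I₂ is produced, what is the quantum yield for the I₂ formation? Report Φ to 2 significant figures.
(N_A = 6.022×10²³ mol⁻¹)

Moles of photons: 5.91×10²¹ / 6.022×10²³ = 0.009814 mol.
Fraction absorbed: 1 − 10^(−1.20) = 0.9369.
Photons absorbed: 0.9369 × 0.009814 = 0.009195 mol.
Φ = 0.00811 mol / 0.009195 mol photons = 0.88.

Φ = 0.88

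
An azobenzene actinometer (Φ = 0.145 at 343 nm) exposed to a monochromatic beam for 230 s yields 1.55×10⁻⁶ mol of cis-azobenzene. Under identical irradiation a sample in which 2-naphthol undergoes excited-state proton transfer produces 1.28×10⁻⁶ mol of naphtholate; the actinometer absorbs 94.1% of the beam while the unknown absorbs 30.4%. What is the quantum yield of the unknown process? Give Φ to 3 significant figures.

Photons absorbed by the actinometer: 1.55×10⁻⁶ / 0.145 = 1.069×10⁻⁵ mol.
Incident flux: 1.069×10⁻⁵ / 0.941 = 1.136×10⁻⁵ einstein.
Absorbed by unknown: 0.304 × 1.136×10⁻⁵ = 3.453×10⁻⁶ mol.
Φ(unknown) = 1.28×10⁻⁶ / 3.453×10⁻⁶ = 0.371.

Φ = 0.371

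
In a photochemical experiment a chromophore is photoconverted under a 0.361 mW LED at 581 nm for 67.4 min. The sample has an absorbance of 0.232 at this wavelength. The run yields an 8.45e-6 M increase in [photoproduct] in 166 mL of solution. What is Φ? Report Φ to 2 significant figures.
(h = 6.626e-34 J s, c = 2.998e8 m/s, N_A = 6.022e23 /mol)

Φ = 0.48

Product: (8.45e-6 M)(0.166 L) = 1.403e-6 mol.
Photon energy at 581 nm: hc/λ = (6.626e-34)(2.998e8)/(581e-9) = 3.419e-19 J.
Energy delivered: (0.361 mW)(4044 s) = 1.460 J.
Photons incident: 1.460 / 3.419e-19 = 4.270e18, i.e. 4.270e18/6.022e23 = 7.091e-6 mol.
Fraction absorbed: 1 − 10^(−0.232) = 0.4139.
Photons absorbed: 0.4139 × 7.091e-6 = 2.935e-6 mol.
Φ = 1.403e-6 mol / 2.935e-6 mol photons = 0.48.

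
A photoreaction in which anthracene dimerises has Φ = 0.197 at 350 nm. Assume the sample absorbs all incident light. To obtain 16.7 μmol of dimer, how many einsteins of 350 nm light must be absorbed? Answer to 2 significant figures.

Product: 16.7 μmol = 1.67×10⁻⁵ mol.
Photons that must be absorbed: 1.67×10⁻⁵ / 0.197 = 8.477×10⁻⁵ mol.

8.5×10⁻⁵ einstein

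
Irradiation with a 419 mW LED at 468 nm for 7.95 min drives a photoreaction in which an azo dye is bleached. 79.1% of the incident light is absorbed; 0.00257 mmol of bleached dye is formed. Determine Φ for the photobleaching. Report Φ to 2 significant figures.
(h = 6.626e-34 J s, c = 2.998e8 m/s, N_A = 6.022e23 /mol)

Product: 0.00257 mmol = 2.57e-6 mol.
Photon energy at 468 nm: hc/λ = (6.626e-34)(2.998e8)/(468e-9) = 4.245e-19 J.
Energy delivered: (419 mW)(477 s) = 199.9 J.
Photons incident: 199.9 / 4.245e-19 = 4.709e20, i.e. 4.709e20/6.022e23 = 7.820e-4 mol.
Photons absorbed: 0.791 × 7.820e-4 = 6.186e-4 mol.
Φ = 2.57e-6 mol / 6.186e-4 mol photons = 0.0042.

Φ = 0.0042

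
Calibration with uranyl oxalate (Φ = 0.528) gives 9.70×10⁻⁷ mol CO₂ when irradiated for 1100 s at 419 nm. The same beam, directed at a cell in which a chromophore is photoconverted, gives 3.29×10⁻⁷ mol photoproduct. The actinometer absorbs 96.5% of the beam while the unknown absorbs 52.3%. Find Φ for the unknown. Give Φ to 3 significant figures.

Φ = 0.330

Photons absorbed by the actinometer: 9.70×10⁻⁷ / 0.528 = 1.837×10⁻⁶ mol.
Incident flux: 1.837×10⁻⁶ / 0.965 = 1.904×10⁻⁶ einstein.
Absorbed by unknown: 0.523 × 1.904×10⁻⁶ = 9.958×10⁻⁷ mol.
Φ(unknown) = 3.29×10⁻⁷ / 9.958×10⁻⁷ = 0.330.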